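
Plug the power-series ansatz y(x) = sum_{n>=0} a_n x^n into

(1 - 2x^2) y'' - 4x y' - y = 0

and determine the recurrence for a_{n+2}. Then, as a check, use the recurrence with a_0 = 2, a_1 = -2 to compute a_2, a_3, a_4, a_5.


Substitute y = sum_n a_n x^n.
(1 - 2 x^2) y'' contributes (n+2)(n+1) a_{n+2} - 2 n(n-1) a_n at x^n.
-4 x y'(x) contributes -4 n a_n at x^n.
-y(x) contributes -1 a_n at x^n.
Matching x^n: (n+2)(n+1) a_{n+2} + (-2 n(n-1) - 4 n - 1) a_n = 0.
Thus a_{n+2} = (2 n(n-1) + 4 n + 1) / ((n+1)(n+2)) * a_n.

Check with a_0 = 2, a_1 = -2 (apply the recurrence for n = 0, 1, 2, 3): a_0 = 2, a_1 = -2, a_2 = 1, a_3 = -5/3, a_4 = 13/12, a_5 = -25/12.

a_(n+2) = (2 n(n-1) + 4 n + 1) / ((n+1)(n+2)) * a_n; check: a_0 = 2, a_1 = -2, a_2 = 1, a_3 = -5/3, a_4 = 13/12, a_5 = -25/12


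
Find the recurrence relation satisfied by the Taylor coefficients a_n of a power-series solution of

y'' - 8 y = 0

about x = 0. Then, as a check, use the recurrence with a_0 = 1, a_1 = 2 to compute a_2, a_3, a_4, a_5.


Substitute y = sum_n a_n x^n into y'' + (const) y = 0.
y''(x) = sum_{n>=0} (n+2)(n+1) a_{n+2} x^n.
The ODE becomes sum_n [(n+2)(n+1) a_{n+2} - 8 a_n] x^n = 0.
Setting each coefficient to zero gives the recurrence:
  (n+2)(n+1) a_{n+2} - 8 a_n = 0,
  a_{n+2} = 8 / ((n+1)(n+2)) a_n.

Check with a_0 = 1, a_1 = 2 (apply the recurrence for n = 0, 1, 2, 3): a_0 = 1, a_1 = 2, a_2 = 4, a_3 = 8/3, a_4 = 8/3, a_5 = 16/15.

a_{n+2} = 8/((n+1)(n+2)) * a_n; check: a_0 = 1, a_1 = 2, a_2 = 4, a_3 = 8/3, a_4 = 8/3, a_5 = 16/15


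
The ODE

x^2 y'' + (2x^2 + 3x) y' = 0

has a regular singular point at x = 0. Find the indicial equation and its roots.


Divide by x^2 to reach normal form y'' + P_1(x) y' + P_2(x) y = 0 with P_1(x) = 2 + 3/x and P_2(x) = 0.
x = 0 is a singular point because the y'-coefficient 2 + 3/x has a pole at x = 0.
It is a regular singular point because x P_1(x) = p(x) = 2x + 3 and x^2 P_2(x) = q(x) = 0 are polynomials, hence analytic at x = 0.
p(0) = 3,  q(0) = 0.
Indicial equation: r(r-1) + p(0) r + q(0) = 0, i.e. r^2 + (p(0) - 1) r + q(0) = 0, i.e. r^2 + 2 r = 0.
Discriminant: (2)^2 - 4(0) = 4, so r = (-2 ± 2)/2.
Solving: r_1 = 0, r_2 = -2.

indicial: r^2 + 2 r = 0; roots r_1 = 0, r_2 = -2


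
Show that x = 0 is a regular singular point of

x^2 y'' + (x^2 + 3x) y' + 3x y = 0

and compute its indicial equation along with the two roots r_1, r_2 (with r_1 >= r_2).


Divide by x^2 to reach normal form y'' + P_1(x) y' + P_2(x) y = 0 with P_1(x) = 1 + 3/x and P_2(x) = 3/x.
x = 0 is a singular point because the y'-coefficient 1 + 3/x has a pole at x = 0 and the y-coefficient 3/x has a pole at x = 0.
It is a regular singular point because x P_1(x) = p(x) = x + 3 and x^2 P_2(x) = q(x) = 3x are polynomials, hence analytic at x = 0.
p(0) = 3,  q(0) = 0.
Indicial equation: r(r-1) + p(0) r + q(0) = 0, i.e. r^2 + (p(0) - 1) r + q(0) = 0, i.e. r^2 + 2 r = 0.
Discriminant: (2)^2 - 4(0) = 4, so r = (-2 ± 2)/2.
Solving: r_1 = 0, r_2 = -2.

indicial: r^2 + 2 r = 0; roots r_1 = 0, r_2 = -2


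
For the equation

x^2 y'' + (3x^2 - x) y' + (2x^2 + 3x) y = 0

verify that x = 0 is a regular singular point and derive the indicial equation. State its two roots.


Divide by x^2 to reach normal form y'' + P_1(x) y' + P_2(x) y = 0 with P_1(x) = 3 - 1/x and P_2(x) = 2 + 3/x.
x = 0 is a singular point because the y'-coefficient 3 - 1/x has a pole at x = 0 and the y-coefficient 2 + 3/x has a pole at x = 0.
It is a regular singular point because x P_1(x) = p(x) = 3x - 1 and x^2 P_2(x) = q(x) = 2x^2 + 3x are polynomials, hence analytic at x = 0.
p(0) = -1,  q(0) = 0.
Indicial equation: r(r-1) + p(0) r + q(0) = 0, i.e. r^2 + (p(0) - 1) r + q(0) = 0, i.e. r^2 - 2 r = 0.
Discriminant: (-2)^2 - 4(0) = 4, so r = (2 ± 2)/2.
Solving: r_1 = 2, r_2 = 0.

indicial: r^2 - 2 r = 0; roots r_1 = 2, r_2 = 0


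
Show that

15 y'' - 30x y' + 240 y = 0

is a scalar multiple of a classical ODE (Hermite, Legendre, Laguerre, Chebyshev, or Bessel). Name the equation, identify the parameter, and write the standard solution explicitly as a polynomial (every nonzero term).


All three coefficients share the factor 15; dividing through by 15 gives  y'' - 2x y' + 16 y = 0.
This matches the Hermite equation y'' - 2x y' + 2n y = 0 with 2n = 16, so n = 8; the polynomial solution is H_8(x).
With y = sum_k a_k x^k, matching x^k gives (k+2)(k+1) a_{k+2} = 2(k - n) a_k = 2(k - 8) a_k. The right side vanishes at k = 8, so the series with the parity of 8 terminates at degree 8.
Standard normalization: leading coefficient of H_n is 2^n, so a_8 = 2^8 = 256. Work downward with a_k = (k+1)(k+2) a_{k+2} / (2(k - n)):
  a_6 = (7)(8)(256) / (2(6 - 8)) = 14336/(-4) = -3584
  a_4 = (5)(6)(-3584) / (2(4 - 8)) = -107520/(-8) = 13440
  a_2 = (3)(4)(13440) / (2(2 - 8)) = 161280/(-12) = -13440
  a_0 = (1)(2)(-13440) / (2(0 - 8)) = -26880/(-16) = 1680
Hence H_8(x) = 256 x^8 - 3584 x^6 + 13440 x^4 - 13440 x^2 + 1680.

H_8(x); series = 256 x^8 - 3584 x^6 + 13440 x^4 - 13440 x^2 + 1680


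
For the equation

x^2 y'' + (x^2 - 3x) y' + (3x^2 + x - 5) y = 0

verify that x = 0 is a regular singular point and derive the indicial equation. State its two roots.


Divide by x^2 to reach normal form y'' + P_1(x) y' + P_2(x) y = 0 with P_1(x) = 1 - 3/x and P_2(x) = 3 + 1/x - 5/x^2.
x = 0 is a singular point because the y'-coefficient 1 - 3/x has a pole at x = 0 and the y-coefficient 3 + 1/x - 5/x^2 has a pole at x = 0.
It is a regular singular point because x P_1(x) = p(x) = x - 3 and x^2 P_2(x) = q(x) = 3x^2 + x - 5 are polynomials, hence analytic at x = 0.
p(0) = -3,  q(0) = -5.
Indicial equation: r(r-1) + p(0) r + q(0) = 0, i.e. r^2 + (p(0) - 1) r + q(0) = 0, i.e. r^2 - 4 r - 5 = 0.
Discriminant: (-4)^2 - 4(-5) = 36, so r = (4 ± 6)/2.
Solving: r_1 = 5, r_2 = -1.

indicial: r^2 - 4 r - 5 = 0; roots r_1 = 5, r_2 = -1


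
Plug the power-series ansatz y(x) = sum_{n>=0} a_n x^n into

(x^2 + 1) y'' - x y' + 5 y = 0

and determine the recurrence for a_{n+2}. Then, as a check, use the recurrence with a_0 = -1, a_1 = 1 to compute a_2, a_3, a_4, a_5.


Substitute y = sum_n a_n x^n.
(1 + 1 x^2) y'' contributes (n+2)(n+1) a_{n+2} + n(n-1) a_n at x^n.
-x y'(x) contributes -n a_n at x^n.
5 y(x) contributes 5 a_n at x^n.
Matching x^n: (n+2)(n+1) a_{n+2} + (n(n-1) - n + 5) a_n = 0.
Thus a_{n+2} = (-n(n-1) + n - 5) / ((n+1)(n+2)) * a_n.

Check with a_0 = -1, a_1 = 1 (apply the recurrence for n = 0, 1, 2, 3): a_0 = -1, a_1 = 1, a_2 = 5/2, a_3 = -2/3, a_4 = -25/24, a_5 = 4/15.

a_(n+2) = (-n(n-1) + n - 5) / ((n+1)(n+2)) * a_n; check: a_0 = -1, a_1 = 1, a_2 = 5/2, a_3 = -2/3, a_4 = -25/24, a_5 = 4/15


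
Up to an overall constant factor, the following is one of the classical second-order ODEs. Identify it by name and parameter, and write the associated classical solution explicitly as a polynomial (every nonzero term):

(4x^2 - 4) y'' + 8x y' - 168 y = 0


All three coefficients share the factor -4; dividing through by -4 gives  (1 - x^2) y'' - 2x y' + 42 y = 0.
This matches the Legendre equation (1 - x^2) y'' - 2x y' + n(n+1) y = 0 (note the -2x y' term) with n(n+1) = 42, so n = 6; the polynomial solution is P_6(x).
With y = sum_k a_k x^k, matching x^k gives (k+2)(k+1) a_{k+2} = [k(k+1) - n(n+1)] a_k = (k - 6)(k + 7) a_k. The right side vanishes at k = 6, so the series with the parity of 6 terminates at degree 6.
Standard normalization (P_n(1) = 1): leading coefficient (2n)!/(2^n (n!)^2) = 479001600/(64*518400) = 231/16, so a_6 = 231/16. Work downward with a_k = (k+1)(k+2) a_{k+2} / ((k - 6)(k + 7)):
  a_4 = (5)(6)(231/16) / ((4 - 6)(4 + 7)) = (3465/8)/(-22) = -315/16
  a_2 = (3)(4)(-315/16) / ((2 - 6)(2 + 7)) = (-945/4)/(-36) = 105/16
  a_0 = (1)(2)(105/16) / ((0 - 6)(0 + 7)) = (105/8)/(-42) = -5/16
Hence P_6(x) = 231 x^6/16 - 315 x^4/16 + 105 x^2/16 - 5/16.

P_6(x); series = 231 x^6/16 - 315 x^4/16 + 105 x^2/16 - 5/16


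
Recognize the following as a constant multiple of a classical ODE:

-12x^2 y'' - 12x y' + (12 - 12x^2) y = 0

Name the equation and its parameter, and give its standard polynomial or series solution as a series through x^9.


All three coefficients share the factor -12; dividing through by -12 gives  x^2 y'' + x y' + (x^2 - 1) y = 0.
This matches the Bessel equation x^2 y'' + x y' + (x^2 - nu^2) y = 0 with nu^2 = 1, so nu = 1; the solution bounded at x = 0 is J_1(x).
Frobenius at x = 0: indicial roots ±nu; for r = nu the recurrence k(k + 2nu) c_k = -c_{k-2} gives the standard series J_nu(x) = sum_{k>=0} (-1)^k / (k! (k+nu)!) (x/2)^(2k+nu). Evaluate the first 5 terms:
  k = 0: (-1)^0 / (0! * 1! * 2^1) x^1 = 1/(1*1*2) x^1 = (1/2) x^1
  k = 1: (-1)^1 / (1! * 2! * 2^3) x^3 = -1/(1*2*8) x^3 = (-1/16) x^3
  k = 2: (-1)^2 / (2! * 3! * 2^5) x^5 = 1/(2*6*32) x^5 = (1/384) x^5
  k = 3: (-1)^3 / (3! * 4! * 2^7) x^7 = -1/(6*24*128) x^7 = (-1/18432) x^7
  k = 4: (-1)^4 / (4! * 5! * 2^9) x^9 = 1/(24*120*512) x^9 = (1/1474560) x^9
Hence J_1(x) = x^9/1474560 - x^7/18432 + x^5/384 - x^3/16 + x/2 + ....

J_1(x); series = x^9/1474560 - x^7/18432 + x^5/384 - x^3/16 + x/2


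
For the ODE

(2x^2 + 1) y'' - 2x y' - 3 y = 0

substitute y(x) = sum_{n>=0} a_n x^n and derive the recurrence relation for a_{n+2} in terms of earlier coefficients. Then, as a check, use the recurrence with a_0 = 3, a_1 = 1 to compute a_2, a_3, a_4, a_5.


Substitute y = sum_n a_n x^n.
(1 + 2 x^2) y'' contributes (n+2)(n+1) a_{n+2} + 2 n(n-1) a_n at x^n.
-2 x y'(x) contributes -2 n a_n at x^n.
-3 y(x) contributes -3 a_n at x^n.
Matching x^n: (n+2)(n+1) a_{n+2} + (2 n(n-1) - 2 n - 3) a_n = 0.
Thus a_{n+2} = (-2 n(n-1) + 2 n + 3) / ((n+1)(n+2)) * a_n.

Check with a_0 = 3, a_1 = 1 (apply the recurrence for n = 0, 1, 2, 3): a_0 = 3, a_1 = 1, a_2 = 9/2, a_3 = 5/6, a_4 = 9/8, a_5 = -1/8.

a_(n+2) = (-2 n(n-1) + 2 n + 3) / ((n+1)(n+2)) * a_n; check: a_0 = 3, a_1 = 1, a_2 = 9/2, a_3 = 5/6, a_4 = 9/8, a_5 = -1/8


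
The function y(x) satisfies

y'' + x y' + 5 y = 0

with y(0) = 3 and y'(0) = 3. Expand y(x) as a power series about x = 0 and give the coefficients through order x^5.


Ansatz: y(x) = sum_{n>=0} a_n x^n, so y'(x) = sum_{n>=1} n a_n x^(n-1) and y''(x) = sum_{n>=2} n(n-1) a_n x^(n-2).
Substitute into P(x) y'' + Q(x) y' + R(x) y = 0 with P(x) = 1, Q(x) = x, R(x) = 5, and match powers of x.
Initial conditions: a_0 = 3, a_1 = 3.
Setting the coefficient of each power of x to zero and solving order by order (substituting the coefficients already found):
  x^0: 2 a_2 + 5 a_0 = 0  ->  2 a_2 = -5 a_0 = -15  ->  a_2 = -15/2
  x^1: 6 a_3 + 6 a_1 = 0  ->  6 a_3 = -6 a_1 = -18  ->  a_3 = -3
  x^2: 12 a_4 + 7 a_2 = 0  ->  12 a_4 = -7 a_2 = 105/2  ->  a_4 = 35/8
  x^3: 20 a_5 + 8 a_3 = 0  ->  20 a_5 = -8 a_3 = 24  ->  a_5 = 6/5
Truncated series: y(x) = 3 + 3 x - (15/2) x^2 - 3 x^3 + (35/8) x^4 + (6/5) x^5 + O(x^6).

a_0 = 3; a_1 = 3; a_2 = -15/2; a_3 = -3; a_4 = 35/8; a_5 = 6/5


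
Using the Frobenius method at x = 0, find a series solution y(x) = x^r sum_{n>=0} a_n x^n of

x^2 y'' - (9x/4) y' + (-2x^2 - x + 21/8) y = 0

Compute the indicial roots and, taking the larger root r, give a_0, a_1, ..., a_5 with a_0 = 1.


Write in Frobenius form y'' + (p(x)/x) y' + (q(x)/x^2) y = 0:
  p(x) = -9/4,  q(x) = -2x^2 - x + 21/8.
Indicial equation: r(r-1) + (-9/4) r + (21/8) = 0 -> roots r_1 = 7/4, r_2 = 3/2.
Take r = r_1 = 7/4. Let y(x) = x^r sum_{n>=0} a_n x^n with a_0 = 1.
Substitute y = x^r sum a_n x^n and match x^{r+n}. The recurrence is
  D(n) a_n - 1 a_{n-1} - 2 a_{n-2} = 0,  where D(n) = (r+n)(r+n-1) + (-9/4)(r+n) + (21/8).
  a_n = [1 a_{n-1} + 2 a_{n-2}] / D(n).
Since the indicial polynomial factors as (r - r_1)(r - r_2), D(n) = (r_1 + n - r_1)(r_1 + n - r_2) = n(n + 1/4).
Evaluating step by step (a_0 = 1):
  n = 1: D(1) = 1(1 + 1/4) = 5/4; numerator = 1(1) = 1; a_1 = (1)/(5/4) = 4/5
  n = 2: D(2) = 2(2 + 1/4) = 9/2; numerator = 1(4/5) + 2(1) = 14/5; a_2 = (14/5)/(9/2) = 28/45
  n = 3: D(3) = 3(3 + 1/4) = 39/4; numerator = 1(28/45) + 2(4/5) = 20/9; a_3 = (20/9)/(39/4) = 80/351
  n = 4: D(4) = 4(4 + 1/4) = 17; numerator = 1(80/351) + 2(28/45) = 2584/1755; a_4 = (2584/1755)/(17) = 152/1755
  n = 5: D(5) = 5(5 + 1/4) = 105/4; numerator = 1(152/1755) + 2(80/351) = 952/1755; a_5 = (952/1755)/(105/4) = 544/26325

r = 7/4; a_0 = 1; a_1 = 4/5; a_2 = 28/45; a_3 = 80/351; a_4 = 152/1755; a_5 = 544/26325


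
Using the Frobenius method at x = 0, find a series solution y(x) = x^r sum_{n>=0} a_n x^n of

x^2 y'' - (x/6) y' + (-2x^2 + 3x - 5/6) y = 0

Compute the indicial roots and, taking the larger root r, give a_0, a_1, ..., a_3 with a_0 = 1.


Write in Frobenius form y'' + (p(x)/x) y' + (q(x)/x^2) y = 0:
  p(x) = -1/6,  q(x) = -2x^2 + 3x - 5/6.
Indicial equation: r(r-1) + (-1/6) r + (-5/6) = 0 -> roots r_1 = 5/3, r_2 = -1/2.
Take r = r_1 = 5/3. Let y(x) = x^r sum_{n>=0} a_n x^n with a_0 = 1.
Substitute y = x^r sum a_n x^n and match x^{r+n}. The recurrence is
  D(n) a_n + 3 a_{n-1} - 2 a_{n-2} = 0,  where D(n) = (r+n)(r+n-1) + (-1/6)(r+n) + (-5/6).
  a_n = [-3 a_{n-1} + 2 a_{n-2}] / D(n).
Since the indicial polynomial factors as (r - r_1)(r - r_2), D(n) = (r_1 + n - r_1)(r_1 + n - r_2) = n(n + 13/6).
Evaluating step by step (a_0 = 1):
  n = 1: D(1) = 1(1 + 13/6) = 19/6; numerator = -3(1) = -3; a_1 = (-3)/(19/6) = -18/19
  n = 2: D(2) = 2(2 + 13/6) = 25/3; numerator = -3(-18/19) + 2(1) = 92/19; a_2 = (92/19)/(25/3) = 276/475
  n = 3: D(3) = 3(3 + 13/6) = 31/2; numerator = -3(276/475) + 2(-18/19) = -1728/475; a_3 = (-1728/475)/(31/2) = -3456/14725

r = 5/3; a_0 = 1; a_1 = -18/19; a_2 = 276/475; a_3 = -3456/14725


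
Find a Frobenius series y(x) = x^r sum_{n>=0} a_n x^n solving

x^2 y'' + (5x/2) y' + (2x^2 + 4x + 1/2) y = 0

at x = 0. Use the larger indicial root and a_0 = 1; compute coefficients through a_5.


Write in Frobenius form y'' + (p(x)/x) y' + (q(x)/x^2) y = 0:
  p(x) = 5/2,  q(x) = 2x^2 + 4x + 1/2.
Indicial equation: r(r-1) + (5/2) r + (1/2) = 0 -> roots r_1 = -1/2, r_2 = -1.
Take r = r_1 = -1/2. Let y(x) = x^r sum_{n>=0} a_n x^n with a_0 = 1.
Substitute y = x^r sum a_n x^n and match x^{r+n}. The recurrence is
  D(n) a_n + 4 a_{n-1} + 2 a_{n-2} = 0,  where D(n) = (r+n)(r+n-1) + (5/2)(r+n) + (1/2).
  a_n = [-4 a_{n-1} - 2 a_{n-2}] / D(n).
Since the indicial polynomial factors as (r - r_1)(r - r_2), D(n) = (r_1 + n - r_1)(r_1 + n - r_2) = n(n + 1/2).
Evaluating step by step (a_0 = 1):
  n = 1: D(1) = 1(1 + 1/2) = 3/2; numerator = -4(1) = -4; a_1 = (-4)/(3/2) = -8/3
  n = 2: D(2) = 2(2 + 1/2) = 5; numerator = -4(-8/3) - 2(1) = 26/3; a_2 = (26/3)/(5) = 26/15
  n = 3: D(3) = 3(3 + 1/2) = 21/2; numerator = -4(26/15) - 2(-8/3) = -8/5; a_3 = (-8/5)/(21/2) = -16/105
  n = 4: D(4) = 4(4 + 1/2) = 18; numerator = -4(-16/105) - 2(26/15) = -20/7; a_4 = (-20/7)/(18) = -10/63
  n = 5: D(5) = 5(5 + 1/2) = 55/2; numerator = -4(-10/63) - 2(-16/105) = 296/315; a_5 = (296/315)/(55/2) = 592/17325

r = -1/2; a_0 = 1; a_1 = -8/3; a_2 = 26/15; a_3 = -16/105; a_4 = -10/63; a_5 = 592/17325


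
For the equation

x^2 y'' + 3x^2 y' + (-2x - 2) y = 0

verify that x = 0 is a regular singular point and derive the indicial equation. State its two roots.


Divide by x^2 to reach normal form y'' + P_1(x) y' + P_2(x) y = 0 with P_1(x) = 3 and P_2(x) = -2/x - 2/x^2.
x = 0 is a singular point because the y-coefficient -2/x - 2/x^2 has a pole at x = 0.
It is a regular singular point because x P_1(x) = p(x) = 3x and x^2 P_2(x) = q(x) = -2x - 2 are polynomials, hence analytic at x = 0.
p(0) = 0,  q(0) = -2.
Indicial equation: r(r-1) + p(0) r + q(0) = 0, i.e. r^2 + (p(0) - 1) r + q(0) = 0, i.e. r^2 - 1 r - 2 = 0.
Discriminant: (-1)^2 - 4(-2) = 9, so r = (1 ± 3)/2.
Solving: r_1 = 2, r_2 = -1.

indicial: r^2 - 1 r - 2 = 0; roots r_1 = 2, r_2 = -1


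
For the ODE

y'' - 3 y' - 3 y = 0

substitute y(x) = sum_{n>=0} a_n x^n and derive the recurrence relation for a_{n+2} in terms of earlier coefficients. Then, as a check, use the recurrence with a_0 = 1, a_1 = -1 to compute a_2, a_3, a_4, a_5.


Substitute y = sum_n a_n x^n.
y''(x) has coefficient (n+2)(n+1) a_{n+2} at x^n;
-3 y'(x) has coefficient -3 (n+1) a_{n+1} at x^n;
-3 y(x) has coefficient -3 a_n at x^n.
Matching x^n: (n+2)(n+1) a_{n+2} - 3 (n+1) a_{n+1} - 3 a_n = 0.
Thus a_{n+2} = [3 (n+1) a_{n+1} + 3 a_n] / ((n+1)(n+2)).

Check with a_0 = 1, a_1 = -1 (apply the recurrence for n = 0, 1, 2, 3): a_0 = 1, a_1 = -1, a_2 = 0, a_3 = -1/2, a_4 = -3/8, a_5 = -3/10.

a_(n+2) = [3 (n+1) a_(n+1) + 3 a_n] / ((n+1)(n+2)); check: a_0 = 1, a_1 = -1, a_2 = 0, a_3 = -1/2, a_4 = -3/8, a_5 = -3/10


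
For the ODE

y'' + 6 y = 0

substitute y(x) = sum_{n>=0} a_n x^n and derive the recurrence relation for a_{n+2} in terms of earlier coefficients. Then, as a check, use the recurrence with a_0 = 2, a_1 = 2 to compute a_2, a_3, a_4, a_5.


Substitute y = sum_n a_n x^n into y'' + (const) y = 0.
y''(x) = sum_{n>=0} (n+2)(n+1) a_{n+2} x^n.
The ODE becomes sum_n [(n+2)(n+1) a_{n+2} + 6 a_n] x^n = 0.
Setting each coefficient to zero gives the recurrence:
  (n+2)(n+1) a_{n+2} + 6 a_n = 0,
  a_{n+2} = -6 / ((n+1)(n+2)) a_n.

Check with a_0 = 2, a_1 = 2 (apply the recurrence for n = 0, 1, 2, 3): a_0 = 2, a_1 = 2, a_2 = -6, a_3 = -2, a_4 = 3, a_5 = 3/5.

a_{n+2} = -6/((n+1)(n+2)) * a_n; check: a_0 = 2, a_1 = 2, a_2 = -6, a_3 = -2, a_4 = 3, a_5 = 3/5


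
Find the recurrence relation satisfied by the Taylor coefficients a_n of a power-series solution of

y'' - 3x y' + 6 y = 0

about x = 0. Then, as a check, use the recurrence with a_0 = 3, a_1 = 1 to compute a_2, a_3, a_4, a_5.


Substitute y = sum_n a_n x^n.
y''(x) has coefficient (n+2)(n+1) a_{n+2} at x^n;
-3 x y'(x) has coefficient -3 n a_n at x^n (shift);
6 y(x) has coefficient 6 a_n at x^n.
Matching x^n: (n+2)(n+1) a_{n+2} + (-3n + 6) a_n = 0.
Thus a_{n+2} = (3n - 6) / ((n+1)(n+2)) * a_n.

Check with a_0 = 3, a_1 = 1 (apply the recurrence for n = 0, 1, 2, 3): a_0 = 3, a_1 = 1, a_2 = -9, a_3 = -1/2, a_4 = 0, a_5 = -3/40.

a_(n+2) = (3n - 6) / ((n+1)(n+2)) * a_n; check: a_0 = 3, a_1 = 1, a_2 = -9, a_3 = -1/2, a_4 = 0, a_5 = -3/40


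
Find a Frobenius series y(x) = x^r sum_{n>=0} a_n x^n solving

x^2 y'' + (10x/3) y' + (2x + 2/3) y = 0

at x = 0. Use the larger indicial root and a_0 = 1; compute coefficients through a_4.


Write in Frobenius form y'' + (p(x)/x) y' + (q(x)/x^2) y = 0:
  p(x) = 10/3,  q(x) = 2x + 2/3.
Indicial equation: r(r-1) + (10/3) r + (2/3) = 0 -> roots r_1 = -1/3, r_2 = -2.
Take r = r_1 = -1/3. Let y(x) = x^r sum_{n>=0} a_n x^n with a_0 = 1.
Substitute y = x^r sum a_n x^n and match x^{r+n}. The recurrence is
  D(n) a_n + 2 a_{n-1} = 0,  where D(n) = (r+n)(r+n-1) + (10/3)(r+n) + (2/3).
  a_n = -2 / D(n) * a_{n-1}.
Since the indicial polynomial factors as (r - r_1)(r - r_2), D(n) = (r_1 + n - r_1)(r_1 + n - r_2) = n(n + 5/3).
Evaluating step by step (a_0 = 1):
  n = 1: D(1) = 1(1 + 5/3) = 8/3; numerator = -2(1) = -2; a_1 = (-2)/(8/3) = -3/4
  n = 2: D(2) = 2(2 + 5/3) = 22/3; numerator = -2(-3/4) = 3/2; a_2 = (3/2)/(22/3) = 9/44
  n = 3: D(3) = 3(3 + 5/3) = 14; numerator = -2(9/44) = -9/22; a_3 = (-9/22)/(14) = -9/308
  n = 4: D(4) = 4(4 + 5/3) = 68/3; numerator = -2(-9/308) = 9/154; a_4 = (9/154)/(68/3) = 27/10472

r = -1/3; a_0 = 1; a_1 = -3/4; a_2 = 9/44; a_3 = -9/308; a_4 = 27/10472


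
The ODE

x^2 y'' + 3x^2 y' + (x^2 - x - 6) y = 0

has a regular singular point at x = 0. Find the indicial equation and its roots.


Divide by x^2 to reach normal form y'' + P_1(x) y' + P_2(x) y = 0 with P_1(x) = 3 and P_2(x) = 1 - 1/x - 6/x^2.
x = 0 is a singular point because the y-coefficient 1 - 1/x - 6/x^2 has a pole at x = 0.
It is a regular singular point because x P_1(x) = p(x) = 3x and x^2 P_2(x) = q(x) = x^2 - x - 6 are polynomials, hence analytic at x = 0.
p(0) = 0,  q(0) = -6.
Indicial equation: r(r-1) + p(0) r + q(0) = 0, i.e. r^2 + (p(0) - 1) r + q(0) = 0, i.e. r^2 - 1 r - 6 = 0.
Discriminant: (-1)^2 - 4(-6) = 25, so r = (1 ± 5)/2.
Solving: r_1 = 3, r_2 = -2.

indicial: r^2 - 1 r - 6 = 0; roots r_1 = 3, r_2 = -2


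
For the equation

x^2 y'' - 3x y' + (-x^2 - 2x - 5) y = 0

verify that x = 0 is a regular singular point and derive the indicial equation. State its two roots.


Divide by x^2 to reach normal form y'' + P_1(x) y' + P_2(x) y = 0 with P_1(x) = -3/x and P_2(x) = -1 - 2/x - 5/x^2.
x = 0 is a singular point because the y'-coefficient -3/x has a pole at x = 0 and the y-coefficient -1 - 2/x - 5/x^2 has a pole at x = 0.
It is a regular singular point because x P_1(x) = p(x) = -3 and x^2 P_2(x) = q(x) = -x^2 - 2x - 5 are polynomials, hence analytic at x = 0.
p(0) = -3,  q(0) = -5.
Indicial equation: r(r-1) + p(0) r + q(0) = 0, i.e. r^2 + (p(0) - 1) r + q(0) = 0, i.e. r^2 - 4 r - 5 = 0.
Discriminant: (-4)^2 - 4(-5) = 36, so r = (4 ± 6)/2.
Solving: r_1 = 5, r_2 = -1.

indicial: r^2 - 4 r - 5 = 0; roots r_1 = 5, r_2 = -1


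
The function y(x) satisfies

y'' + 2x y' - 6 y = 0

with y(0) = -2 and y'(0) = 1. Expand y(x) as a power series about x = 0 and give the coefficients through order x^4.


Ansatz: y(x) = sum_{n>=0} a_n x^n, so y'(x) = sum_{n>=1} n a_n x^(n-1) and y''(x) = sum_{n>=2} n(n-1) a_n x^(n-2).
Substitute into P(x) y'' + Q(x) y' + R(x) y = 0 with P(x) = 1, Q(x) = 2x, R(x) = -6, and match powers of x.
Initial conditions: a_0 = -2, a_1 = 1.
Setting the coefficient of each power of x to zero and solving order by order (substituting the coefficients already found):
  x^0: 2 a_2 - 6 a_0 = 0  ->  2 a_2 = 6 a_0 = -12  ->  a_2 = -6
  x^1: 6 a_3 - 4 a_1 = 0  ->  6 a_3 = 4 a_1 = 4  ->  a_3 = 2/3
  x^2: 12 a_4 - 2 a_2 = 0  ->  12 a_4 = 2 a_2 = -12  ->  a_4 = -1
Truncated series: y(x) = -2 + x - 6 x^2 + (2/3) x^3 - x^4 + O(x^5).

a_0 = -2; a_1 = 1; a_2 = -6; a_3 = 2/3; a_4 = -1


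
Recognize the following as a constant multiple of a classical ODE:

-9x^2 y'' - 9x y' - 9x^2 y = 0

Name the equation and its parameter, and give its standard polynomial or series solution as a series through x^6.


All three coefficients share the factor -9; dividing through by -9 gives  x^2 y'' + x y' + x^2 y = 0.
This matches the Bessel equation x^2 y'' + x y' + (x^2 - nu^2) y = 0 with nu^2 = 0, so nu = 0; the solution bounded at x = 0 is J_0(x).
Frobenius at x = 0: indicial roots ±nu; for r = nu the recurrence k(k + 2nu) c_k = -c_{k-2} gives the standard series J_nu(x) = sum_{k>=0} (-1)^k / (k! (k+nu)!) (x/2)^(2k+nu). Evaluate the first 4 terms:
  k = 0: (-1)^0 / (0! * 0! * 2^0) x^0 = 1/(1*1*1) x^0 = (1) x^0
  k = 1: (-1)^1 / (1! * 1! * 2^2) x^2 = -1/(1*1*4) x^2 = (-1/4) x^2
  k = 2: (-1)^2 / (2! * 2! * 2^4) x^4 = 1/(2*2*16) x^4 = (1/64) x^4
  k = 3: (-1)^3 / (3! * 3! * 2^6) x^6 = -1/(6*6*64) x^6 = (-1/2304) x^6
Hence J_0(x) = -x^6/2304 + x^4/64 - x^2/4 + 1 + ....

J_0(x); series = -x^6/2304 + x^4/64 - x^2/4 + 1


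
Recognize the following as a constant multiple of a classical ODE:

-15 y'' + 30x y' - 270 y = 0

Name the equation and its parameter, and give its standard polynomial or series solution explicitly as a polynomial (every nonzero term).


All three coefficients share the factor -15; dividing through by -15 gives  y'' - 2x y' + 18 y = 0.
This matches the Hermite equation y'' - 2x y' + 2n y = 0 with 2n = 18, so n = 9; the polynomial solution is H_9(x).
With y = sum_k a_k x^k, matching x^k gives (k+2)(k+1) a_{k+2} = 2(k - n) a_k = 2(k - 9) a_k. The right side vanishes at k = 9, so the series with the parity of 9 terminates at degree 9.
Standard normalization: leading coefficient of H_n is 2^n, so a_9 = 2^9 = 512. Work downward with a_k = (k+1)(k+2) a_{k+2} / (2(k - n)):
  a_7 = (8)(9)(512) / (2(7 - 9)) = 36864/(-4) = -9216
  a_5 = (6)(7)(-9216) / (2(5 - 9)) = -387072/(-8) = 48384
  a_3 = (4)(5)(48384) / (2(3 - 9)) = 967680/(-12) = -80640
  a_1 = (2)(3)(-80640) / (2(1 - 9)) = -483840/(-16) = 30240
Hence H_9(x) = 512 x^9 - 9216 x^7 + 48384 x^5 - 80640 x^3 + 30240 x.

H_9(x); series = 512 x^9 - 9216 x^7 + 48384 x^5 - 80640 x^3 + 30240 x


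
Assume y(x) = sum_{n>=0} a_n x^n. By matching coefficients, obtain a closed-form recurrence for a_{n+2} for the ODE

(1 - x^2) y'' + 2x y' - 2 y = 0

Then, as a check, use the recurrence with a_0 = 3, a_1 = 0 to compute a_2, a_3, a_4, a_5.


Substitute y = sum_n a_n x^n.
(1 - 1 x^2) y'' contributes (n+2)(n+1) a_{n+2} - n(n-1) a_n at x^n.
2 x y'(x) contributes 2 n a_n at x^n.
-2 y(x) contributes -2 a_n at x^n.
Matching x^n: (n+2)(n+1) a_{n+2} + (-n(n-1) + 2 n - 2) a_n = 0.
Thus a_{n+2} = (n(n-1) - 2 n + 2) / ((n+1)(n+2)) * a_n.

Check with a_0 = 3, a_1 = 0 (apply the recurrence for n = 0, 1, 2, 3): a_0 = 3, a_1 = 0, a_2 = 3, a_3 = 0, a_4 = 0, a_5 = 0.

a_(n+2) = (n(n-1) - 2 n + 2) / ((n+1)(n+2)) * a_n; check: a_0 = 3, a_1 = 0, a_2 = 3, a_3 = 0, a_4 = 0, a_5 = 0


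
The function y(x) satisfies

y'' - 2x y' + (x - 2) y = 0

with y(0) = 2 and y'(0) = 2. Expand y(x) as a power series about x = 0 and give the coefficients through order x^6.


Ansatz: y(x) = sum_{n>=0} a_n x^n, so y'(x) = sum_{n>=1} n a_n x^(n-1) and y''(x) = sum_{n>=2} n(n-1) a_n x^(n-2).
Substitute into P(x) y'' + Q(x) y' + R(x) y = 0 with P(x) = 1, Q(x) = -2x, R(x) = x - 2, and match powers of x.
Initial conditions: a_0 = 2, a_1 = 2.
Setting the coefficient of each power of x to zero and solving order by order (substituting the coefficients already found):
  x^0: 2 a_2 - 2 a_0 = 0  ->  2 a_2 = 2 a_0 = 4  ->  a_2 = 2
  x^1: 6 a_3 - 4 a_1 + a_0 = 0  ->  6 a_3 = 4 a_1 - a_0 = 6  ->  a_3 = 1
  x^2: 12 a_4 - 6 a_2 + a_1 = 0  ->  12 a_4 = 6 a_2 - a_1 = 10  ->  a_4 = 5/6
  x^3: 20 a_5 - 8 a_3 + a_2 = 0  ->  20 a_5 = 8 a_3 - a_2 = 6  ->  a_5 = 3/10
  x^4: 30 a_6 - 10 a_4 + a_3 = 0  ->  30 a_6 = 10 a_4 - a_3 = 22/3  ->  a_6 = 11/45
Truncated series: y(x) = 2 + 2 x + 2 x^2 + x^3 + (5/6) x^4 + (3/10) x^5 + (11/45) x^6 + O(x^7).

a_0 = 2; a_1 = 2; a_2 = 2; a_3 = 1; a_4 = 5/6; a_5 = 3/10; a_6 = 11/45


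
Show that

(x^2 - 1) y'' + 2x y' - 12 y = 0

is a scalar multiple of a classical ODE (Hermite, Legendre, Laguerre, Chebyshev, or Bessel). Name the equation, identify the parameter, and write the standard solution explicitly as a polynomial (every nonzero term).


All three coefficients share the factor -1; dividing through by -1 gives  (1 - x^2) y'' - 2x y' + 12 y = 0.
This matches the Legendre equation (1 - x^2) y'' - 2x y' + n(n+1) y = 0 (note the -2x y' term) with n(n+1) = 12, so n = 3; the polynomial solution is P_3(x).
With y = sum_k a_k x^k, matching x^k gives (k+2)(k+1) a_{k+2} = [k(k+1) - n(n+1)] a_k = (k - 3)(k + 4) a_k. The right side vanishes at k = 3, so the series with the parity of 3 terminates at degree 3.
Standard normalization (P_n(1) = 1): leading coefficient (2n)!/(2^n (n!)^2) = 720/(8*36) = 5/2, so a_3 = 5/2. Work downward with a_k = (k+1)(k+2) a_{k+2} / ((k - 3)(k + 4)):
  a_1 = (2)(3)(5/2) / ((1 - 3)(1 + 4)) = 15/(-10) = -3/2
Hence P_3(x) = 5 x^3/2 - 3 x/2.

P_3(x); series = 5 x^3/2 - 3 x/2


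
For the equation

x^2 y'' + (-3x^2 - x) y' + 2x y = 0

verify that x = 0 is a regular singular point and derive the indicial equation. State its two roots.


Divide by x^2 to reach normal form y'' + P_1(x) y' + P_2(x) y = 0 with P_1(x) = -3 - 1/x and P_2(x) = 2/x.
x = 0 is a singular point because the y'-coefficient -3 - 1/x has a pole at x = 0 and the y-coefficient 2/x has a pole at x = 0.
It is a regular singular point because x P_1(x) = p(x) = -3x - 1 and x^2 P_2(x) = q(x) = 2x are polynomials, hence analytic at x = 0.
p(0) = -1,  q(0) = 0.
Indicial equation: r(r-1) + p(0) r + q(0) = 0, i.e. r^2 + (p(0) - 1) r + q(0) = 0, i.e. r^2 - 2 r = 0.
Discriminant: (-2)^2 - 4(0) = 4, so r = (2 ± 2)/2.
Solving: r_1 = 2, r_2 = 0.

indicial: r^2 - 2 r = 0; roots r_1 = 2, r_2 = 0


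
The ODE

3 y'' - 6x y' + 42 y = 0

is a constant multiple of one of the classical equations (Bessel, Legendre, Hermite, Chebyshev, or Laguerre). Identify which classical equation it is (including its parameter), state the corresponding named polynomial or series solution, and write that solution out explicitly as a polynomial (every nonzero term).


All three coefficients share the factor 3; dividing through by 3 gives  y'' - 2x y' + 14 y = 0.
This matches the Hermite equation y'' - 2x y' + 2n y = 0 with 2n = 14, so n = 7; the polynomial solution is H_7(x).
With y = sum_k a_k x^k, matching x^k gives (k+2)(k+1) a_{k+2} = 2(k - n) a_k = 2(k - 7) a_k. The right side vanishes at k = 7, so the series with the parity of 7 terminates at degree 7.
Standard normalization: leading coefficient of H_n is 2^n, so a_7 = 2^7 = 128. Work downward with a_k = (k+1)(k+2) a_{k+2} / (2(k - n)):
  a_5 = (6)(7)(128) / (2(5 - 7)) = 5376/(-4) = -1344
  a_3 = (4)(5)(-1344) / (2(3 - 7)) = -26880/(-8) = 3360
  a_1 = (2)(3)(3360) / (2(1 - 7)) = 20160/(-12) = -1680
Hence H_7(x) = 128 x^7 - 1344 x^5 + 3360 x^3 - 1680 x.

H_7(x); series = 128 x^7 - 1344 x^5 + 3360 x^3 - 1680 x


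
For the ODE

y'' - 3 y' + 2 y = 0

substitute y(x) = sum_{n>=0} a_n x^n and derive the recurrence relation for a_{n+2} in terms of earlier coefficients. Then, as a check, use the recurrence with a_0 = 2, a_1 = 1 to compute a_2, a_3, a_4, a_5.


Substitute y = sum_n a_n x^n.
y''(x) has coefficient (n+2)(n+1) a_{n+2} at x^n;
-3 y'(x) has coefficient -3 (n+1) a_{n+1} at x^n;
2 y(x) has coefficient 2 a_n at x^n.
Matching x^n: (n+2)(n+1) a_{n+2} - 3 (n+1) a_{n+1} + 2 a_n = 0.
Thus a_{n+2} = [3 (n+1) a_{n+1} - 2 a_n] / ((n+1)(n+2)).

Check with a_0 = 2, a_1 = 1 (apply the recurrence for n = 0, 1, 2, 3): a_0 = 2, a_1 = 1, a_2 = -1/2, a_3 = -5/6, a_4 = -13/24, a_5 = -29/120.

a_(n+2) = [3 (n+1) a_(n+1) - 2 a_n] / ((n+1)(n+2)); check: a_0 = 2, a_1 = 1, a_2 = -1/2, a_3 = -5/6, a_4 = -13/24, a_5 = -29/120


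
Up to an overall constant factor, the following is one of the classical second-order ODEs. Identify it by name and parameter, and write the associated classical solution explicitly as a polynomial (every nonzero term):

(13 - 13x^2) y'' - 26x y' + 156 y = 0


All three coefficients share the factor 13; dividing through by 13 gives  (1 - x^2) y'' - 2x y' + 12 y = 0.
This matches the Legendre equation (1 - x^2) y'' - 2x y' + n(n+1) y = 0 (note the -2x y' term) with n(n+1) = 12, so n = 3; the polynomial solution is P_3(x).
With y = sum_k a_k x^k, matching x^k gives (k+2)(k+1) a_{k+2} = [k(k+1) - n(n+1)] a_k = (k - 3)(k + 4) a_k. The right side vanishes at k = 3, so the series with the parity of 3 terminates at degree 3.
Standard normalization (P_n(1) = 1): leading coefficient (2n)!/(2^n (n!)^2) = 720/(8*36) = 5/2, so a_3 = 5/2. Work downward with a_k = (k+1)(k+2) a_{k+2} / ((k - 3)(k + 4)):
  a_1 = (2)(3)(5/2) / ((1 - 3)(1 + 4)) = 15/(-10) = -3/2
Hence P_3(x) = 5 x^3/2 - 3 x/2.

P_3(x); series = 5 x^3/2 - 3 x/2


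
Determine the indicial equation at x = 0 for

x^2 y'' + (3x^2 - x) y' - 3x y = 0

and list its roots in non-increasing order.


Divide by x^2 to reach normal form y'' + P_1(x) y' + P_2(x) y = 0 with P_1(x) = 3 - 1/x and P_2(x) = -3/x.
x = 0 is a singular point because the y'-coefficient 3 - 1/x has a pole at x = 0 and the y-coefficient -3/x has a pole at x = 0.
It is a regular singular point because x P_1(x) = p(x) = 3x - 1 and x^2 P_2(x) = q(x) = -3x are polynomials, hence analytic at x = 0.
p(0) = -1,  q(0) = 0.
Indicial equation: r(r-1) + p(0) r + q(0) = 0, i.e. r^2 + (p(0) - 1) r + q(0) = 0, i.e. r^2 - 2 r = 0.
Discriminant: (-2)^2 - 4(0) = 4, so r = (2 ± 2)/2.
Solving: r_1 = 2, r_2 = 0.

indicial: r^2 - 2 r = 0; roots r_1 = 2, r_2 = 0


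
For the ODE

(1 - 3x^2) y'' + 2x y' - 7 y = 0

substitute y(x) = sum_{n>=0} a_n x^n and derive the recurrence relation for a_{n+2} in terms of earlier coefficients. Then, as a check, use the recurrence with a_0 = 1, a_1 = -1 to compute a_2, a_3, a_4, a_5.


Substitute y = sum_n a_n x^n.
(1 - 3 x^2) y'' contributes (n+2)(n+1) a_{n+2} - 3 n(n-1) a_n at x^n.
2 x y'(x) contributes 2 n a_n at x^n.
-7 y(x) contributes -7 a_n at x^n.
Matching x^n: (n+2)(n+1) a_{n+2} + (-3 n(n-1) + 2 n - 7) a_n = 0.
Thus a_{n+2} = (3 n(n-1) - 2 n + 7) / ((n+1)(n+2)) * a_n.

Check with a_0 = 1, a_1 = -1 (apply the recurrence for n = 0, 1, 2, 3): a_0 = 1, a_1 = -1, a_2 = 7/2, a_3 = -5/6, a_4 = 21/8, a_5 = -19/24.

a_(n+2) = (3 n(n-1) - 2 n + 7) / ((n+1)(n+2)) * a_n; check: a_0 = 1, a_1 = -1, a_2 = 7/2, a_3 = -5/6, a_4 = 21/8, a_5 = -19/24


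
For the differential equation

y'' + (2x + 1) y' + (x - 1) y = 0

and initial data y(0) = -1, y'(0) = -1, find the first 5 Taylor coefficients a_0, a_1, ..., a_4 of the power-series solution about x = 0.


Ansatz: y(x) = sum_{n>=0} a_n x^n, so y'(x) = sum_{n>=1} n a_n x^(n-1) and y''(x) = sum_{n>=2} n(n-1) a_n x^(n-2).
Substitute into P(x) y'' + Q(x) y' + R(x) y = 0 with P(x) = 1, Q(x) = 2x + 1, R(x) = x - 1, and match powers of x.
Initial conditions: a_0 = -1, a_1 = -1.
Setting the coefficient of each power of x to zero and solving order by order (substituting the coefficients already found):
  x^0: 2 a_2 + a_1 - a_0 = 0  ->  2 a_2 = -a_1 + a_0 = 0  ->  a_2 = 0
  x^1: 6 a_3 + 2 a_2 + a_1 + a_0 = 0  ->  6 a_3 = -2 a_2 - a_1 - a_0 = 2  ->  a_3 = 1/3
  x^2: 12 a_4 + 3 a_3 + 3 a_2 + a_1 = 0  ->  12 a_4 = -3 a_3 - 3 a_2 - a_1 = 0  ->  a_4 = 0
Truncated series: y(x) = -1 - x + (1/3) x^3 + O(x^5).

a_0 = -1; a_1 = -1; a_2 = 0; a_3 = 1/3; a_4 = 0


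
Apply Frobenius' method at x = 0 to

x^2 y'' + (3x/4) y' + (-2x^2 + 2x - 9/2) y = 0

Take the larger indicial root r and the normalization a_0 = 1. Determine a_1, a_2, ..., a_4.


Write in Frobenius form y'' + (p(x)/x) y' + (q(x)/x^2) y = 0:
  p(x) = 3/4,  q(x) = -2x^2 + 2x - 9/2.
Indicial equation: r(r-1) + (3/4) r + (-9/2) = 0 -> roots r_1 = 9/4, r_2 = -2.
Take r = r_1 = 9/4. Let y(x) = x^r sum_{n>=0} a_n x^n with a_0 = 1.
Substitute y = x^r sum a_n x^n and match x^{r+n}. The recurrence is
  D(n) a_n + 2 a_{n-1} - 2 a_{n-2} = 0,  where D(n) = (r+n)(r+n-1) + (3/4)(r+n) + (-9/2).
  a_n = [-2 a_{n-1} + 2 a_{n-2}] / D(n).
Since the indicial polynomial factors as (r - r_1)(r - r_2), D(n) = (r_1 + n - r_1)(r_1 + n - r_2) = n(n + 17/4).
Evaluating step by step (a_0 = 1):
  n = 1: D(1) = 1(1 + 17/4) = 21/4; numerator = -2(1) = -2; a_1 = (-2)/(21/4) = -8/21
  n = 2: D(2) = 2(2 + 17/4) = 25/2; numerator = -2(-8/21) + 2(1) = 58/21; a_2 = (58/21)/(25/2) = 116/525
  n = 3: D(3) = 3(3 + 17/4) = 87/4; numerator = -2(116/525) + 2(-8/21) = -632/525; a_3 = (-632/525)/(87/4) = -2528/45675
  n = 4: D(4) = 4(4 + 17/4) = 33; numerator = -2(-2528/45675) + 2(116/525) = 5048/9135; a_4 = (5048/9135)/(33) = 5048/301455

r = 9/4; a_0 = 1; a_1 = -8/21; a_2 = 116/525; a_3 = -2528/45675; a_4 = 5048/301455


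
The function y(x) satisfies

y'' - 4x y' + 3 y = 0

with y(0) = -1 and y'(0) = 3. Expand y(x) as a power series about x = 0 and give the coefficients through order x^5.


Ansatz: y(x) = sum_{n>=0} a_n x^n, so y'(x) = sum_{n>=1} n a_n x^(n-1) and y''(x) = sum_{n>=2} n(n-1) a_n x^(n-2).
Substitute into P(x) y'' + Q(x) y' + R(x) y = 0 with P(x) = 1, Q(x) = -4x, R(x) = 3, and match powers of x.
Initial conditions: a_0 = -1, a_1 = 3.
Setting the coefficient of each power of x to zero and solving order by order (substituting the coefficients already found):
  x^0: 2 a_2 + 3 a_0 = 0  ->  2 a_2 = -3 a_0 = 3  ->  a_2 = 3/2
  x^1: 6 a_3 - a_1 = 0  ->  6 a_3 = a_1 = 3  ->  a_3 = 1/2
  x^2: 12 a_4 - 5 a_2 = 0  ->  12 a_4 = 5 a_2 = 15/2  ->  a_4 = 5/8
  x^3: 20 a_5 - 9 a_3 = 0  ->  20 a_5 = 9 a_3 = 9/2  ->  a_5 = 9/40
Truncated series: y(x) = -1 + 3 x + (3/2) x^2 + (1/2) x^3 + (5/8) x^4 + (9/40) x^5 + O(x^6).

a_0 = -1; a_1 = 3; a_2 = 3/2; a_3 = 1/2; a_4 = 5/8; a_5 = 9/40


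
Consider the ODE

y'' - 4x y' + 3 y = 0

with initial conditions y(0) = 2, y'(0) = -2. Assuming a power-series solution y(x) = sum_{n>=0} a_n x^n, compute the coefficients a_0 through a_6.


Ansatz: y(x) = sum_{n>=0} a_n x^n, so y'(x) = sum_{n>=1} n a_n x^(n-1) and y''(x) = sum_{n>=2} n(n-1) a_n x^(n-2).
Substitute into P(x) y'' + Q(x) y' + R(x) y = 0 with P(x) = 1, Q(x) = -4x, R(x) = 3, and match powers of x.
Initial conditions: a_0 = 2, a_1 = -2.
Setting the coefficient of each power of x to zero and solving order by order (substituting the coefficients already found):
  x^0: 2 a_2 + 3 a_0 = 0  ->  2 a_2 = -3 a_0 = -6  ->  a_2 = -3
  x^1: 6 a_3 - a_1 = 0  ->  6 a_3 = a_1 = -2  ->  a_3 = -1/3
  x^2: 12 a_4 - 5 a_2 = 0  ->  12 a_4 = 5 a_2 = -15  ->  a_4 = -5/4
  x^3: 20 a_5 - 9 a_3 = 0  ->  20 a_5 = 9 a_3 = -3  ->  a_5 = -3/20
  x^4: 30 a_6 - 13 a_4 = 0  ->  30 a_6 = 13 a_4 = -65/4  ->  a_6 = -13/24
Truncated series: y(x) = 2 - 2 x - 3 x^2 - (1/3) x^3 - (5/4) x^4 - (3/20) x^5 - (13/24) x^6 + O(x^7).

a_0 = 2; a_1 = -2; a_2 = -3; a_3 = -1/3; a_4 = -5/4; a_5 = -3/20; a_6 = -13/24


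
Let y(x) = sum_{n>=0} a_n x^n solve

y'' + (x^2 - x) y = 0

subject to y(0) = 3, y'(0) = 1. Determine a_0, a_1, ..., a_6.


Ansatz: y(x) = sum_{n>=0} a_n x^n, so y'(x) = sum_{n>=1} n a_n x^(n-1) and y''(x) = sum_{n>=2} n(n-1) a_n x^(n-2).
Substitute into P(x) y'' + Q(x) y' + R(x) y = 0 with P(x) = 1, Q(x) = 0, R(x) = x^2 - x, and match powers of x.
Initial conditions: a_0 = 3, a_1 = 1.
Setting the coefficient of each power of x to zero and solving order by order (substituting the coefficients already found):
  x^0: 2 a_2 = 0  ->  a_2 = 0
  x^1: 6 a_3 - a_0 = 0  ->  6 a_3 = a_0 = 3  ->  a_3 = 1/2
  x^2: 12 a_4 - a_1 + a_0 = 0  ->  12 a_4 = a_1 - a_0 = -2  ->  a_4 = -1/6
  x^3: 20 a_5 - a_2 + a_1 = 0  ->  20 a_5 = a_2 - a_1 = -1  ->  a_5 = -1/20
  x^4: 30 a_6 - a_3 + a_2 = 0  ->  30 a_6 = a_3 - a_2 = 1/2  ->  a_6 = 1/60
Truncated series: y(x) = 3 + x + (1/2) x^3 - (1/6) x^4 - (1/20) x^5 + (1/60) x^6 + O(x^7).

a_0 = 3; a_1 = 1; a_2 = 0; a_3 = 1/2; a_4 = -1/6; a_5 = -1/20; a_6 = 1/60


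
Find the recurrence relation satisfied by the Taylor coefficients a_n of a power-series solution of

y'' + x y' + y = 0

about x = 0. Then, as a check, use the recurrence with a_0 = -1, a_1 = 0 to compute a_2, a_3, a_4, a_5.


Substitute y = sum_n a_n x^n.
y''(x) has coefficient (n+2)(n+1) a_{n+2} at x^n;
x y'(x) has coefficient n a_n at x^n (shift);
y(x) has coefficient 1 a_n at x^n.
Matching x^n: (n+2)(n+1) a_{n+2} + (n + 1) a_n = 0.
Thus a_{n+2} = (-n - 1) / ((n+1)(n+2)) * a_n.

Check with a_0 = -1, a_1 = 0 (apply the recurrence for n = 0, 1, 2, 3): a_0 = -1, a_1 = 0, a_2 = 1/2, a_3 = 0, a_4 = -1/8, a_5 = 0.

a_(n+2) = (-n - 1) / ((n+1)(n+2)) * a_n; check: a_0 = -1, a_1 = 0, a_2 = 1/2, a_3 = 0, a_4 = -1/8, a_5 = 0


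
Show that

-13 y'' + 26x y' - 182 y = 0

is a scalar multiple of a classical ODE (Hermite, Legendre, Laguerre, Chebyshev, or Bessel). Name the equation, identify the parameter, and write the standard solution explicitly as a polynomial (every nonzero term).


All three coefficients share the factor -13; dividing through by -13 gives  y'' - 2x y' + 14 y = 0.
This matches the Hermite equation y'' - 2x y' + 2n y = 0 with 2n = 14, so n = 7; the polynomial solution is H_7(x).
With y = sum_k a_k x^k, matching x^k gives (k+2)(k+1) a_{k+2} = 2(k - n) a_k = 2(k - 7) a_k. The right side vanishes at k = 7, so the series with the parity of 7 terminates at degree 7.
Standard normalization: leading coefficient of H_n is 2^n, so a_7 = 2^7 = 128. Work downward with a_k = (k+1)(k+2) a_{k+2} / (2(k - n)):
  a_5 = (6)(7)(128) / (2(5 - 7)) = 5376/(-4) = -1344
  a_3 = (4)(5)(-1344) / (2(3 - 7)) = -26880/(-8) = 3360
  a_1 = (2)(3)(3360) / (2(1 - 7)) = 20160/(-12) = -1680
Hence H_7(x) = 128 x^7 - 1344 x^5 + 3360 x^3 - 1680 x.

H_7(x); series = 128 x^7 - 1344 x^5 + 3360 x^3 - 1680 x


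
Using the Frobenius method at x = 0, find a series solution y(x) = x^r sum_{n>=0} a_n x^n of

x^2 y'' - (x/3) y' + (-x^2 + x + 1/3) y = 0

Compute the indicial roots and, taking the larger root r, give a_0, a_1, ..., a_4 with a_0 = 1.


Write in Frobenius form y'' + (p(x)/x) y' + (q(x)/x^2) y = 0:
  p(x) = -1/3,  q(x) = -x^2 + x + 1/3.
Indicial equation: r(r-1) + (-1/3) r + (1/3) = 0 -> roots r_1 = 1, r_2 = 1/3.
Take r = r_1 = 1. Let y(x) = x^r sum_{n>=0} a_n x^n with a_0 = 1.
Substitute y = x^r sum a_n x^n and match x^{r+n}. The recurrence is
  D(n) a_n + 1 a_{n-1} - 1 a_{n-2} = 0,  where D(n) = (r+n)(r+n-1) + (-1/3)(r+n) + (1/3).
  a_n = [-1 a_{n-1} + 1 a_{n-2}] / D(n).
Since the indicial polynomial factors as (r - r_1)(r - r_2), D(n) = (r_1 + n - r_1)(r_1 + n - r_2) = n(n + 2/3).
Evaluating step by step (a_0 = 1):
  n = 1: D(1) = 1(1 + 2/3) = 5/3; numerator = -1(1) = -1; a_1 = (-1)/(5/3) = -3/5
  n = 2: D(2) = 2(2 + 2/3) = 16/3; numerator = -1(-3/5) + 1(1) = 8/5; a_2 = (8/5)/(16/3) = 3/10
  n = 3: D(3) = 3(3 + 2/3) = 11; numerator = -1(3/10) + 1(-3/5) = -9/10; a_3 = (-9/10)/(11) = -9/110
  n = 4: D(4) = 4(4 + 2/3) = 56/3; numerator = -1(-9/110) + 1(3/10) = 21/55; a_4 = (21/55)/(56/3) = 9/440

r = 1; a_0 = 1; a_1 = -3/5; a_2 = 3/10; a_3 = -9/110; a_4 = 9/440
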